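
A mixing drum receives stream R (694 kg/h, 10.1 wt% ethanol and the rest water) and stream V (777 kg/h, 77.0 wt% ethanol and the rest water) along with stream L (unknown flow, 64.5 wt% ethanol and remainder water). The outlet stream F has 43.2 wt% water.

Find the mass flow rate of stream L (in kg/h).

Let L be the unknown flow. Total out = 1471 + L.
water balance: 802.62 + 0.355·L = 0.432·(1471 + L)
(0.355 − 0.432)·L = 0.432×1471 − 802.62 = -167.14
L = -167.14 / -0.077 = 2170.7 kg/h

2171 kg/h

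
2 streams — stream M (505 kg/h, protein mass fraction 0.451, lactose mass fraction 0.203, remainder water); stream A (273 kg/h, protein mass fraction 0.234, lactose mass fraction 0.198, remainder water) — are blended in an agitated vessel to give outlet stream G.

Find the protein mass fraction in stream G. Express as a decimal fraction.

Total flow out = 505 + 273 = 778 kg/h.
protein in = 505×0.451 + 273×0.234 = 291.64 kg/h.
protein mass fraction in G = 291.64/778 = 0.375.

0.375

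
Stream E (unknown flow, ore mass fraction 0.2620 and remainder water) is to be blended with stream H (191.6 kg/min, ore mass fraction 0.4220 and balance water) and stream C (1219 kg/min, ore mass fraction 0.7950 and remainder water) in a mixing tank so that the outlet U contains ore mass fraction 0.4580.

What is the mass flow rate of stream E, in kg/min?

2061 kg/min

Let E be the unknown flow. Total out = 1410.6 + E.
ore balance: 1050 + 0.262·E = 0.458·(1410.6 + E)
(0.262 − 0.458)·E = 0.458×1410.6 − 1050 = -403.91
E = -403.91 / -0.196 = 2060.7 kg/min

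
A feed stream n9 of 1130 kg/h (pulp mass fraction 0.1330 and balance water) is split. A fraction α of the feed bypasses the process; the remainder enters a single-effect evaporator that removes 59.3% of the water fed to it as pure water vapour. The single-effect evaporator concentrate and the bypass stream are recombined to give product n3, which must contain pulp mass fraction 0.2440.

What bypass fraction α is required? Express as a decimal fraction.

All 1130×0.133 = 150.29 kg/h of pulp reaches n3, so n3 = 150.29/0.244 = 615.94 kg/h and vapour = 514.06 kg/h.
The evaporator receives (1−α)·1130 of feed at 0.867 water and removes 0.593 of that water:
0.593×0.867×(1−α)×1130 = 514.06
(1−α) = 514.06/580.97 = 0.8848;  α = 0.1152.

0.115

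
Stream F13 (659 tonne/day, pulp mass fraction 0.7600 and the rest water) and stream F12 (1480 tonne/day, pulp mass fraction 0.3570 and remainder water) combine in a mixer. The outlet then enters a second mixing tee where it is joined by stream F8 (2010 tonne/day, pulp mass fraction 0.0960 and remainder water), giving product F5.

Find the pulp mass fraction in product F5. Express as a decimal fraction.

0.2946

Overall, product flow = 4149 tonne/day.
pulp in = 659×0.760 + 1480×0.357 + 2010×0.096 = 1222.2 tonne/day.
pulp fraction in F5 = 0.2946.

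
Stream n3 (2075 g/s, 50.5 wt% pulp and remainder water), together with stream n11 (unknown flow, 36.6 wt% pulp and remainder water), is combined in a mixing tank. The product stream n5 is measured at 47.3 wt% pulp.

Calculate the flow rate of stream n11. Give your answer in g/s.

Let n11 be the unknown flow. Total out = 2075 + n11.
pulp balance: 1047.9 + 0.366·n11 = 0.473·(2075 + n11)
(0.366 − 0.473)·n11 = 0.473×2075 − 1047.9 = -66.4
n11 = -66.4 / -0.107 = 620.56 g/s

620.6 g/s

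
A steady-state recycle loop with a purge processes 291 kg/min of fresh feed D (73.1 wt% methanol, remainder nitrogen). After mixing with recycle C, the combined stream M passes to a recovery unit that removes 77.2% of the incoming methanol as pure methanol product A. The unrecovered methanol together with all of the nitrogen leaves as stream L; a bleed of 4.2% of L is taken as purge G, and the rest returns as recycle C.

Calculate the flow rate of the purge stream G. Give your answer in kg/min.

nitrogen enters only via D and leaves only via the purge: 291×0.269 = 0.042×(nitrogen in L), and the recovery unit passes all nitrogen, so nitrogen in M = nitrogen in L = 1863.8 kg/min.
methanol in M: m_A = 291×0.731 + (1−0.042)·(1−0.772)·m_A, so m_A = 212.72/0.7816 = 272.17 kg/min.
L = (1−0.772)×272.17 + 1863.8 = 1925.8 kg/min.
Purge G = 0.042×1925.8 = 80.885 kg/min.

80.89 kg/min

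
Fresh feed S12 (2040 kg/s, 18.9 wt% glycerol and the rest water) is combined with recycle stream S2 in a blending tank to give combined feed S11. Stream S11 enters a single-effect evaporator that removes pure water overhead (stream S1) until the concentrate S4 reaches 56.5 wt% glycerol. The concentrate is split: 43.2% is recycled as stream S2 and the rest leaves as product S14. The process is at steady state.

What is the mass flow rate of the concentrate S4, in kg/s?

Overall glycerol balance (none leaves overhead): glycerol in fresh feed = glycerol in product, i.e. 2040×0.189 = (1−0.432)·S4·0.565.
S4 = 385.56/(0.565×0.568) = 1201.4 kg/s.

1201 kg/s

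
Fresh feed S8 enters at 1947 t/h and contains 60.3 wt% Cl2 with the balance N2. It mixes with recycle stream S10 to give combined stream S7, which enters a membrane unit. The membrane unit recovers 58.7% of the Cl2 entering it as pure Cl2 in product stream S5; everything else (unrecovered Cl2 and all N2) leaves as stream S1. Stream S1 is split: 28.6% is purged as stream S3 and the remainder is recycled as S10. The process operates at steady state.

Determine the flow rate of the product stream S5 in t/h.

Cl2 in S7: m_A = 1947×0.603 + (1−0.286)·(1−0.587)·m_A, so m_A = 1174/0.7051 = 1665 t/h.
Product S5 = 0.587×1665 = 977.37 t/h.

977.4 t/h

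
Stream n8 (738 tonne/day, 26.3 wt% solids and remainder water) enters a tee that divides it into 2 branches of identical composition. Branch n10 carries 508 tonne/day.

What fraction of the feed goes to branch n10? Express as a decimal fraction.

Fraction to n10 = 508/738 = 0.6883.

0.688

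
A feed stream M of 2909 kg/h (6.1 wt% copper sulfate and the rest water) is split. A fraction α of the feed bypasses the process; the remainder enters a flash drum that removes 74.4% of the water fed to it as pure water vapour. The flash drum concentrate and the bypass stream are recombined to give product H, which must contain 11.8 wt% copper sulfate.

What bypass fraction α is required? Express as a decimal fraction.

All 2909×0.061 = 177.45 kg/h of copper sulfate reaches H, so H = 177.45/0.118 = 1503.8 kg/h and vapour = 1405.2 kg/h.
The evaporator receives (1−α)·2909 of feed at 0.939 water and removes 0.744 of that water:
0.744×0.939×(1−α)×2909 = 1405.2
(1−α) = 1405.2/2032.3 = 0.6914;  α = 0.3086.

0.309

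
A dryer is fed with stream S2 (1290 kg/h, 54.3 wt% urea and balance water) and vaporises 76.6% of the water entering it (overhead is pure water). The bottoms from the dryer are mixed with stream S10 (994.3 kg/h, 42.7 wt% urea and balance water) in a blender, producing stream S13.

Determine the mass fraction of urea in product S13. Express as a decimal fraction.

0.6139

Vapour removed = 0.766×0.457×1290 = 451.58 kg/h; concentrate = 838.42 kg/h.
urea reaching the mixer = 700.47 (from concentrate) + 994.3×0.427 = 1125 kg/h.
Product flow = 838.42 + 994.3 = 1832.7 kg/h; urea fraction = 0.6139.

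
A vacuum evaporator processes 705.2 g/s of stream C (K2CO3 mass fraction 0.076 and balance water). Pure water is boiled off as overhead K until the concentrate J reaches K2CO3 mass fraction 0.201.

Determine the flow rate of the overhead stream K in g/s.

438.6 g/s

K2CO3 is conserved: 705.2×0.076 = 53.595 g/s all reports to the concentrate.
Concentrate = 53.595/(target fraction) = 266.64 g/s.
Overhead = 705.2 − 266.64 = 438.56 g/s.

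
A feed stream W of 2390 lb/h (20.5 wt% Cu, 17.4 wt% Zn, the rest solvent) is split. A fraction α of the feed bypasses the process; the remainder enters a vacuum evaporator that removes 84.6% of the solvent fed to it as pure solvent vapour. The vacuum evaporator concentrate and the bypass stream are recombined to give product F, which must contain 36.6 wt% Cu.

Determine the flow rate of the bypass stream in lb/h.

388.8 lb/h

All 2390×0.205 = 489.95 lb/h of Cu reaches F, so F = 489.95/0.366 = 1338.7 lb/h and vapour = 1051.3 lb/h.
The evaporator receives (1−α)·2390 of feed at 0.621 solvent and removes 0.846 of that solvent:
0.846×0.621×(1−α)×2390 = 1051.3
(1−α) = 1051.3/1255.6 = 0.8373;  α = 0.1627.
Bypass flow = 0.1627×2390 = 388.84 lb/h.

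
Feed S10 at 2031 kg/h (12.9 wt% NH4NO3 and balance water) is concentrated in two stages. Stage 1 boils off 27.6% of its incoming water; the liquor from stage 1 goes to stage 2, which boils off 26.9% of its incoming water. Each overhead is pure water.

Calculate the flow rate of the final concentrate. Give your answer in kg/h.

1198 kg/h

water in feed = 2031×0.871 = 1769 kg/h.
After stage 1: water left = (1−0.276)×1769 = 1280.8; stream total = 1542.8 kg/h.
After stage 2: water left = (1−0.269)×1280.8 = 936.23; final concentrate = 1198.2 kg/h.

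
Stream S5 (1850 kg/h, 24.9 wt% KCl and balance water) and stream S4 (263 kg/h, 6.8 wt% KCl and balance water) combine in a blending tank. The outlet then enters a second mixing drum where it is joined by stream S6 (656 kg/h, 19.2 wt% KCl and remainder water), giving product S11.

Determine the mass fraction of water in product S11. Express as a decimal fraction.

0.7817

Overall, product flow = 2769 kg/h.
water in = 1850×0.751 + 263×0.932 + 656×0.808 = 2164.5 kg/h.
water fraction in S11 = 0.7817.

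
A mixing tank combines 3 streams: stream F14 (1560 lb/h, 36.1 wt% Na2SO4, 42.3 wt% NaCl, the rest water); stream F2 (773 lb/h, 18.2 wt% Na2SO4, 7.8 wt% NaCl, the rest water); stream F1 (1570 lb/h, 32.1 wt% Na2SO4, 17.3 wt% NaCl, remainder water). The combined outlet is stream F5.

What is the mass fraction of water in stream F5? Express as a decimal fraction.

0.4364

Total flow out = 1560 + 773 + 1570 = 3903 lb/h.
water in = 1560×0.216 + 773×0.740 + 1570×0.506 = 1703.4 lb/h.
water mass fraction in F5 = 1703.4/3903 = 0.4364.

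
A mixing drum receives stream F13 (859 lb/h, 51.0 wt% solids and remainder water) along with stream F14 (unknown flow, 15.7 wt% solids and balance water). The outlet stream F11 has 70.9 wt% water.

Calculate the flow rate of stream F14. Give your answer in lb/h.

1404 lb/h

Let F14 be the unknown flow. Total out = 859 + F14.
water balance: 420.91 + 0.843·F14 = 0.709·(859 + F14)
(0.843 − 0.709)·F14 = 0.709×859 − 420.91 = 188.12
F14 = 188.12 / 0.134 = 1403.9 lb/h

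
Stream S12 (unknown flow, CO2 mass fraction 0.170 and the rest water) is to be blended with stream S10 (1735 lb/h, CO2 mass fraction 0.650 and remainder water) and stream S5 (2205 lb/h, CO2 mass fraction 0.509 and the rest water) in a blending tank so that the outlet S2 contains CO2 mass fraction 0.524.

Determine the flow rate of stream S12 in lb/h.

Let S12 be the unknown flow. Total out = 3940 + S12.
CO2 balance: 2250.1 + 0.170·S12 = 0.524·(3940 + S12)
(0.170 − 0.524)·S12 = 0.524×3940 − 2250.1 = -185.54
S12 = -185.54 / -0.354 = 524.11 lb/h

524.1 lb/h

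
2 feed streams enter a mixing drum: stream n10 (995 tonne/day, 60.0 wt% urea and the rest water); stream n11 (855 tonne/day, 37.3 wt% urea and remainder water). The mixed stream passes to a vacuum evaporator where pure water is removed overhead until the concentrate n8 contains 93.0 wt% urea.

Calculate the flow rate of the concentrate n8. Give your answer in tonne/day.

urea entering = 995×0.600 + 855×0.373 = 915.91 tonne/day.
All urea reports to n8, so n8 = 915.91/0.930 = 984.85 tonne/day.

984.9 tonne/day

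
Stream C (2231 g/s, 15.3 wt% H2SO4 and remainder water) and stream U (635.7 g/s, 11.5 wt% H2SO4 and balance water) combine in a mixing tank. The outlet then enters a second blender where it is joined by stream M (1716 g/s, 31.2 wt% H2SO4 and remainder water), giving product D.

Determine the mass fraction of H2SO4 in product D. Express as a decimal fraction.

0.207

Overall, product flow = 4582.7 g/s.
H2SO4 in = 2231×0.153 + 635.7×0.115 + 1716×0.312 = 949.84 g/s.
H2SO4 fraction in D = 0.207.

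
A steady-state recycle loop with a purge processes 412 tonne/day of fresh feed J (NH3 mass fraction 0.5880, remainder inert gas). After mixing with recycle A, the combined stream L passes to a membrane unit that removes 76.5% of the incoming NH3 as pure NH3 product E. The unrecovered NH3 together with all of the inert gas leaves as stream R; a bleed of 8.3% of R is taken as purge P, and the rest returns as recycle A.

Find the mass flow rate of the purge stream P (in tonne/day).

inert gas enters only via J and leaves only via the purge: 412×0.412 = 0.083×(inert gas in R), and the membrane unit passes all inert gas, so inert gas in L = inert gas in R = 2045.1 tonne/day.
NH3 in L: m_A = 412×0.588 + (1−0.083)·(1−0.765)·m_A, so m_A = 242.26/0.7845 = 308.8 tonne/day.
R = (1−0.765)×308.8 + 2045.1 = 2117.7 tonne/day.
Purge P = 0.083×2117.7 = 175.77 tonne/day.

175.8 tonne/day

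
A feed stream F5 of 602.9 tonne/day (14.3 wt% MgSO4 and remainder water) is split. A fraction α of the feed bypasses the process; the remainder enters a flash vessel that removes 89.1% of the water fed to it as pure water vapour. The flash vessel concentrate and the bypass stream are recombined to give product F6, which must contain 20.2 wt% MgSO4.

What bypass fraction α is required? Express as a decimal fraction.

All 602.9×0.143 = 86.215 tonne/day of MgSO4 reaches F6, so F6 = 86.215/0.202 = 426.81 tonne/day and vapour = 176.09 tonne/day.
The evaporator receives (1−α)·602.9 of feed at 0.857 water and removes 0.891 of that water:
0.891×0.857×(1−α)×602.9 = 176.09
(1−α) = 176.09/460.37 = 0.3825;  α = 0.6175.

0.617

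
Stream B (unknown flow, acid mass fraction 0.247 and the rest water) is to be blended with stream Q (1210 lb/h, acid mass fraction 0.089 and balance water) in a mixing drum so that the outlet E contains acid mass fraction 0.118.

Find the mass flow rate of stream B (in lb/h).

Let B be the unknown flow. Total out = 1210 + B.
acid balance: 107.69 + 0.247·B = 0.118·(1210 + B)
(0.247 − 0.118)·B = 0.118×1210 − 107.69 = 35.09
B = 35.09 / 0.129 = 272.02 lb/h

272 lb/h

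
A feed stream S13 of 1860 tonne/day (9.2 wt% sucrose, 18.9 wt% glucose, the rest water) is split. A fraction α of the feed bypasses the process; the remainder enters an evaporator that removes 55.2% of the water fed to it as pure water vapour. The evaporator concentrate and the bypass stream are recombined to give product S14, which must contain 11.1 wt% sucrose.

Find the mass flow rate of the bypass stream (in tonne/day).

1058 tonne/day

All 1860×0.092 = 171.12 tonne/day of sucrose reaches S14, so S14 = 171.12/0.111 = 1541.6 tonne/day and vapour = 318.38 tonne/day.
The evaporator receives (1−α)·1860 of feed at 0.719 water and removes 0.552 of that water:
0.552×0.719×(1−α)×1860 = 318.38
(1−α) = 318.38/738.21 = 0.4313;  α = 0.5687.
Bypass flow = 0.5687×1860 = 1057.8 tonne/day.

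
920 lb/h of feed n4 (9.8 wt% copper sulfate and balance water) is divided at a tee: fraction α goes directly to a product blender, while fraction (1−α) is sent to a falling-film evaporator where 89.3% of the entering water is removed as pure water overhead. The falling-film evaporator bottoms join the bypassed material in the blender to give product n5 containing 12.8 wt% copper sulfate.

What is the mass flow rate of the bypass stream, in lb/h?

652.3 lb/h

All 920×0.098 = 90.16 lb/h of copper sulfate reaches n5, so n5 = 90.16/0.128 = 704.38 lb/h and vapour = 215.62 lb/h.
The evaporator receives (1−α)·920 of feed at 0.902 water and removes 0.893 of that water:
0.893×0.902×(1−α)×920 = 215.62
(1−α) = 215.62/741.05 = 0.2910;  α = 0.7090.
Bypass flow = 0.7090×920 = 652.3 lb/h.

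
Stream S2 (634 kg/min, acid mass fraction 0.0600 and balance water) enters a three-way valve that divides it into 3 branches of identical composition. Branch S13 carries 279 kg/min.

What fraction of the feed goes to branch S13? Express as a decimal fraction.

Fraction to S13 = 279/634 = 0.4401.

0.440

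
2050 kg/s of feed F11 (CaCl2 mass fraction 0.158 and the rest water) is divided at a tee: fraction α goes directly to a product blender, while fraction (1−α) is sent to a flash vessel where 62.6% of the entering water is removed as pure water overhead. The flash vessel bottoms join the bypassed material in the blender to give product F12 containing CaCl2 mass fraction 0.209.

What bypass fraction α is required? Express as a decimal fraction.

All 2050×0.158 = 323.9 kg/s of CaCl2 reaches F12, so F12 = 323.9/0.209 = 1549.8 kg/s and vapour = 500.24 kg/s.
The evaporator receives (1−α)·2050 of feed at 0.842 water and removes 0.626 of that water:
0.626×0.842×(1−α)×2050 = 500.24
(1−α) = 500.24/1080.5 = 0.4630;  α = 0.5370.

0.537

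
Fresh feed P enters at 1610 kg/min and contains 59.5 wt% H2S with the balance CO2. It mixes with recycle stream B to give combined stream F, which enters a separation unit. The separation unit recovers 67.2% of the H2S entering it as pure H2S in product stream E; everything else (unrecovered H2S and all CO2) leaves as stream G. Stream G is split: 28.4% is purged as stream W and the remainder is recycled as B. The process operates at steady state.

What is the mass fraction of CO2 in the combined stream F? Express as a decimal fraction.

CO2 enters only via P and leaves only via the purge: 1610×0.405 = 0.284×(CO2 in G), and the separation unit passes all CO2, so CO2 in F = CO2 in G = 2296 kg/min.
H2S in F: m_A = 1610×0.595 + (1−0.284)·(1−0.672)·m_A, so m_A = 957.95/0.7652 = 1252 kg/min.
F = 1252 + 2296 = 3547.9 kg/min.
CO2 fraction in F = 2296/3547.9 = 0.6471.

0.6471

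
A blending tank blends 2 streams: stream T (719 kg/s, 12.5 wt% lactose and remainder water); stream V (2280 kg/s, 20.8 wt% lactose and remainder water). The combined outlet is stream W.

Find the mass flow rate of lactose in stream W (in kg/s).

564.1 kg/s

lactose out = lactose in = 719×0.125 + 2280×0.208 = 564.12 kg/s.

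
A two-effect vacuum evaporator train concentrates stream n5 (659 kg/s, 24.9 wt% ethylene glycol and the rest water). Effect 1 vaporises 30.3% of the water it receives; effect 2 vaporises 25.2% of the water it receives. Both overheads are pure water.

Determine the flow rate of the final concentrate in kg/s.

422.1 kg/s

water in feed = 659×0.751 = 494.91 kg/s.
After stage 1: water left = (1−0.303)×494.91 = 344.95; stream total = 509.04 kg/s.
After stage 2: water left = (1−0.252)×344.95 = 258.02; final concentrate = 422.11 kg/s.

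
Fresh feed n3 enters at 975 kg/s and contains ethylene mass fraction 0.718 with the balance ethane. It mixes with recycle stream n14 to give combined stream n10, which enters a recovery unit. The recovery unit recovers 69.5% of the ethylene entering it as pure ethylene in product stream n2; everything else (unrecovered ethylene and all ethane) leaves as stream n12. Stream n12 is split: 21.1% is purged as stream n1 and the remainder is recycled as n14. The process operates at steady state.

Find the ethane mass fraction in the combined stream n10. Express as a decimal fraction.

ethane enters only via n3 and leaves only via the purge: 975×0.282 = 0.211×(ethane in n12), and the recovery unit passes all ethane, so ethane in n10 = ethane in n12 = 1303.1 kg/s.
ethylene in n10: m_A = 975×0.718 + (1−0.211)·(1−0.695)·m_A, so m_A = 700.05/0.7594 = 921.9 kg/s.
n10 = 921.9 + 1303.1 = 2225 kg/s.
ethane fraction in n10 = 1303.1/2225 = 0.586.

0.586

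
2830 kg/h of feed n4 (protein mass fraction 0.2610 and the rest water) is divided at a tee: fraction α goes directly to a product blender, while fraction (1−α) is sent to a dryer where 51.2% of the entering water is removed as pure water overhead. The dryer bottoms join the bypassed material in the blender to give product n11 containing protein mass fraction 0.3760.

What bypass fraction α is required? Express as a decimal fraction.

0.192

All 2830×0.261 = 738.63 kg/h of protein reaches n11, so n11 = 738.63/0.376 = 1964.4 kg/h and vapour = 865.56 kg/h.
The evaporator receives (1−α)·2830 of feed at 0.739 water and removes 0.512 of that water:
0.512×0.739×(1−α)×2830 = 865.56
(1−α) = 865.56/1070.8 = 0.8083;  α = 0.1917.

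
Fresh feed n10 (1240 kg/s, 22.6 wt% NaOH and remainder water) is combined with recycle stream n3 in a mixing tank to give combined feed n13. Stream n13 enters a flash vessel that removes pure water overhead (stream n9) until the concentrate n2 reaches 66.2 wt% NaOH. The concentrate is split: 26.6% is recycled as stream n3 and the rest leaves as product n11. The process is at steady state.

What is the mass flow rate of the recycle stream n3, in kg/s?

153.4 kg/s

Overall NaOH balance (none leaves overhead): NaOH in fresh feed = NaOH in product, i.e. 1240×0.226 = (1−0.266)·n2·0.662.
n2 = 280.24/(0.662×0.734) = 576.73 kg/s.
Recycle n3 = 0.266×576.73 = 153.41 kg/s.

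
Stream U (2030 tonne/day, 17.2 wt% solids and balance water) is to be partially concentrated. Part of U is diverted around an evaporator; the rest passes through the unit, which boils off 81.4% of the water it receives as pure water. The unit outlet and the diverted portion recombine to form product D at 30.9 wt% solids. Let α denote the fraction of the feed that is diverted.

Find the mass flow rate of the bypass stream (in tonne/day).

All 2030×0.172 = 349.16 tonne/day of solids reaches D, so D = 349.16/0.309 = 1130 tonne/day and vapour = 900.03 tonne/day.
The evaporator receives (1−α)·2030 of feed at 0.828 water and removes 0.814 of that water:
0.814×0.828×(1−α)×2030 = 900.03
(1−α) = 900.03/1368.2 = 0.6578;  α = 0.3422.
Bypass flow = 0.3422×2030 = 694.62 tonne/day.

694.6 tonne/day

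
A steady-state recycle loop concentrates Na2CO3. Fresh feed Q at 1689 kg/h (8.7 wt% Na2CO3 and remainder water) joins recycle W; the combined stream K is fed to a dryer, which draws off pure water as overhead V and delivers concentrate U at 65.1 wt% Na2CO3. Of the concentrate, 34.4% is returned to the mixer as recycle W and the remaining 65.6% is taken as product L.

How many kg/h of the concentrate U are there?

344.1 kg/h

Overall Na2CO3 balance (none leaves overhead): Na2CO3 in fresh feed = Na2CO3 in product, i.e. 1689×0.087 = (1−0.344)·U·0.651.
U = 146.94/(0.651×0.656) = 344.08 kg/h.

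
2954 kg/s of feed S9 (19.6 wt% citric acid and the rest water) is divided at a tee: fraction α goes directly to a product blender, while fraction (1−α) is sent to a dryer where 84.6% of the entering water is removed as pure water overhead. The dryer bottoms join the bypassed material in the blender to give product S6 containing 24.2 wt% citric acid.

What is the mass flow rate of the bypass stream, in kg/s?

2128 kg/s

All 2954×0.196 = 578.98 kg/s of citric acid reaches S6, so S6 = 578.98/0.242 = 2392.5 kg/s and vapour = 561.5 kg/s.
The evaporator receives (1−α)·2954 of feed at 0.804 water and removes 0.846 of that water:
0.846×0.804×(1−α)×2954 = 561.5
(1−α) = 561.5/2009.3 = 0.2795;  α = 0.7205.
Bypass flow = 0.7205×2954 = 2128.5 kg/s.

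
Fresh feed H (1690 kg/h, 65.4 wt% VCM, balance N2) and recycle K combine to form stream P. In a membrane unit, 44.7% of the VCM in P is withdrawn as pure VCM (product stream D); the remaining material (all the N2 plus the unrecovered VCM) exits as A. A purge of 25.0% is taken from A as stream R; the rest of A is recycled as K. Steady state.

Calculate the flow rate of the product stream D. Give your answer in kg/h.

844.2 kg/h

VCM in P: m_A = 1690×0.654 + (1−0.250)·(1−0.447)·m_A, so m_A = 1105.3/0.5853 = 1888.5 kg/h.
Product D = 0.447×1888.5 = 844.17 kg/h.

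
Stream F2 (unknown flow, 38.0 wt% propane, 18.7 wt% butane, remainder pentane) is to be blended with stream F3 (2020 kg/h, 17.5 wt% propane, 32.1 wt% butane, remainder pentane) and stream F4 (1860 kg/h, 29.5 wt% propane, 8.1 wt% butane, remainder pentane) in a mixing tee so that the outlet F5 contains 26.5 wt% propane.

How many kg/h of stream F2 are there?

1096 kg/h

Let F2 be the unknown flow. Total out = 3880 + F2.
propane balance: 902.2 + 0.380·F2 = 0.265·(3880 + F2)
(0.380 − 0.265)·F2 = 0.265×3880 − 902.2 = 126
F2 = 126 / 0.115 = 1095.7 kg/h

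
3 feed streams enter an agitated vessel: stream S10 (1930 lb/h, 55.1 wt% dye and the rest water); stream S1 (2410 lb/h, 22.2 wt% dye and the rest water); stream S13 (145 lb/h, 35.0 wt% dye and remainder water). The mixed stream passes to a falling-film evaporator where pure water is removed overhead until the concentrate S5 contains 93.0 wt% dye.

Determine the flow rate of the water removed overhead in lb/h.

2712 lb/h

dye entering = 1930×0.551 + 2410×0.222 + 145×0.350 = 1649.2 lb/h.
All dye reports to S5, so S5 = 1649.2/0.930 = 1773.3 lb/h.
Total feed = 4485 lb/h; overhead = 4485 − 1773.3 = 2711.7 lb/h.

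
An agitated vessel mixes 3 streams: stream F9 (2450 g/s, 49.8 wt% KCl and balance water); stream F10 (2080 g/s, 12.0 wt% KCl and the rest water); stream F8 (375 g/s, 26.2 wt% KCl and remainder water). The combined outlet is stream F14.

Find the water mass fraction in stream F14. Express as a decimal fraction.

Total flow out = 2450 + 2080 + 375 = 4905 g/s.
water in = 2450×0.502 + 2080×0.880 + 375×0.738 = 3337.1 g/s.
water mass fraction in F14 = 3337.1/4905 = 0.680.

0.680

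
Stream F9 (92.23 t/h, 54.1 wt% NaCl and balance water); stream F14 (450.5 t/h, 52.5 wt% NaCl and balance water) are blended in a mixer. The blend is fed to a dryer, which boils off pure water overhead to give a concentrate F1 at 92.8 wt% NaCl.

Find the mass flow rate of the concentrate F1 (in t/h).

NaCl entering = 92.23×0.541 + 450.5×0.525 = 286.41 t/h.
All NaCl reports to F1, so F1 = 286.41/0.928 = 308.63 t/h.

308.6 t/h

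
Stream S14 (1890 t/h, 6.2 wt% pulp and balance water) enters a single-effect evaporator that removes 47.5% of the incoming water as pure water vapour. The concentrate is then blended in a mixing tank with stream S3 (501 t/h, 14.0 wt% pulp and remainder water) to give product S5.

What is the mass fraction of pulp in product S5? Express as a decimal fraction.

0.121

Vapour removed = 0.475×0.938×1890 = 842.09 t/h; concentrate = 1047.9 t/h.
pulp reaching the mixer = 117.18 (from concentrate) + 501×0.140 = 187.32 t/h.
Product flow = 1047.9 + 501 = 1548.9 t/h; pulp fraction = 0.121.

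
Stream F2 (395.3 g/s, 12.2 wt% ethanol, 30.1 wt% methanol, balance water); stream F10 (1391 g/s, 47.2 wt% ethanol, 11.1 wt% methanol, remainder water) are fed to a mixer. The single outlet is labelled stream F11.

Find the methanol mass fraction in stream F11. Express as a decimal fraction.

Total flow out = 395.3 + 1391 = 1786.3 g/s.
methanol in = 395.3×0.301 + 1391×0.111 = 273.39 g/s.
methanol mass fraction in F11 = 273.39/1786.3 = 0.153.

0.153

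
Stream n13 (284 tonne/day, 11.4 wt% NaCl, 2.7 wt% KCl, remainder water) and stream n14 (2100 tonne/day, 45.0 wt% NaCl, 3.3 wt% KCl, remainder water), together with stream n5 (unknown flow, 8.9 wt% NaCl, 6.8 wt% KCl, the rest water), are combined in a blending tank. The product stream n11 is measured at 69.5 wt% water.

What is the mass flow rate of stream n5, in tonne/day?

Let n5 be the unknown flow. Total out = 2384 + n5.
water balance: 1329.7 + 0.843·n5 = 0.695·(2384 + n5)
(0.843 − 0.695)·n5 = 0.695×2384 − 1329.7 = 327.22
n5 = 327.22 / 0.148 = 2211 tonne/day

2211 tonne/day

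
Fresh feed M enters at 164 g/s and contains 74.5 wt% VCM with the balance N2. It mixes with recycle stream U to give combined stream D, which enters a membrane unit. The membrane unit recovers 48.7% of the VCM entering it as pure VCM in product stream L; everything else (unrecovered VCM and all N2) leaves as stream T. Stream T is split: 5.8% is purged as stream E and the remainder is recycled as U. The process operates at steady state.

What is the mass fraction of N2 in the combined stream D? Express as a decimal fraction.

N2 enters only via M and leaves only via the purge: 164×0.255 = 0.058×(N2 in T), and the membrane unit passes all N2, so N2 in D = N2 in T = 721.03 g/s.
VCM in D: m_A = 164×0.745 + (1−0.058)·(1−0.487)·m_A, so m_A = 122.18/0.5168 = 236.44 g/s.
D = 236.44 + 721.03 = 957.47 g/s.
N2 fraction in D = 721.03/957.47 = 0.753.

0.753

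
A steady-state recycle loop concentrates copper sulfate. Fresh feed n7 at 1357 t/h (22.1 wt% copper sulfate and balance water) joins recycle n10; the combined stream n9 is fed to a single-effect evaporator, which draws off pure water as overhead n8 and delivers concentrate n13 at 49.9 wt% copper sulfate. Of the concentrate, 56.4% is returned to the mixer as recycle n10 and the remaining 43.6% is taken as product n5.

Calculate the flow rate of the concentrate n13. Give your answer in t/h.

Overall copper sulfate balance (none leaves overhead): copper sulfate in fresh feed = copper sulfate in product, i.e. 1357×0.221 = (1−0.564)·n13·0.499.
n13 = 299.9/(0.499×0.436) = 1378.4 t/h.

1378 t/h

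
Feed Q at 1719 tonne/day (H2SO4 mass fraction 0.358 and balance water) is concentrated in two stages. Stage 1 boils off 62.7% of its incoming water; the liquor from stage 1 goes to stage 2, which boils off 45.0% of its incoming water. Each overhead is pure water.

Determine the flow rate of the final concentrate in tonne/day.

water in feed = 1719×0.642 = 1103.6 tonne/day.
After stage 1: water left = (1−0.627)×1103.6 = 411.64; stream total = 1027 tonne/day.
After stage 2: water left = (1−0.450)×411.64 = 226.4; final concentrate = 841.81 tonne/day.

841.8 tonne/day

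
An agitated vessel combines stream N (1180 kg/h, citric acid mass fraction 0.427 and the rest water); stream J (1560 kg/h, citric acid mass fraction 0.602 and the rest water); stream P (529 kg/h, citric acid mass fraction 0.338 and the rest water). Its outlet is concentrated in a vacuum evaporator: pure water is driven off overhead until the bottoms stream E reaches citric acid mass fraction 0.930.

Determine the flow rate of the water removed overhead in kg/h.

citric acid entering = 1180×0.427 + 1560×0.602 + 529×0.338 = 1621.8 kg/h.
All citric acid reports to E, so E = 1621.8/0.930 = 1743.9 kg/h.
Total feed = 3269 kg/h; overhead = 3269 − 1743.9 = 1525.1 kg/h.

1525 kg/h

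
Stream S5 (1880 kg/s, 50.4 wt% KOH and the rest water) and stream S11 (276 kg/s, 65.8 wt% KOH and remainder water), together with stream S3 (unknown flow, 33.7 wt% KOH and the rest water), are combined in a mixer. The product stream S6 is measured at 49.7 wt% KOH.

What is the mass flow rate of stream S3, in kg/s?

Let S3 be the unknown flow. Total out = 2156 + S3.
KOH balance: 1129.1 + 0.337·S3 = 0.497·(2156 + S3)
(0.337 − 0.497)·S3 = 0.497×2156 − 1129.1 = -57.596
S3 = -57.596 / -0.160 = 359.98 kg/s

360 kg/s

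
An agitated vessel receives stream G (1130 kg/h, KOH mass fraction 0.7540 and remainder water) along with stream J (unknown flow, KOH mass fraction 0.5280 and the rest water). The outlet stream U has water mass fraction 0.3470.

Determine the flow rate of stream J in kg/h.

Let J be the unknown flow. Total out = 1130 + J.
water balance: 277.98 + 0.472·J = 0.347·(1130 + J)
(0.472 − 0.347)·J = 0.347×1130 − 277.98 = 114.13
J = 114.13 / 0.125 = 913.04 kg/h

913 kg/h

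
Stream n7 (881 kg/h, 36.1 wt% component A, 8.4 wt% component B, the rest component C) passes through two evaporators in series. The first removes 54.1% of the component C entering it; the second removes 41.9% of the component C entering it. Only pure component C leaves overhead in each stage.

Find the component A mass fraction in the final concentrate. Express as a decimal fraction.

component C in feed = 881×0.555 = 488.96 kg/h.
After stage 1: component C left = (1−0.541)×488.96 = 224.43; stream total = 616.48 kg/h.
After stage 2: component C left = (1−0.419)×224.43 = 130.39; final concentrate = 522.44 kg/h.
component A fraction = 318.04/522.44 = 0.6088.

0.6088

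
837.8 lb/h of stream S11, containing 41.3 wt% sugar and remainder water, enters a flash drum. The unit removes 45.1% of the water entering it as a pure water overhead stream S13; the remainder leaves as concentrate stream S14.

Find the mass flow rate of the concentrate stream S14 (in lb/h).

water entering = 837.8×0.587 = 491.79 lb/h; overhead removed = 0.451×491.79 = 221.8 lb/h.
Concentrate = 837.8 − 221.8 = 616 lb/h.

616 lb/h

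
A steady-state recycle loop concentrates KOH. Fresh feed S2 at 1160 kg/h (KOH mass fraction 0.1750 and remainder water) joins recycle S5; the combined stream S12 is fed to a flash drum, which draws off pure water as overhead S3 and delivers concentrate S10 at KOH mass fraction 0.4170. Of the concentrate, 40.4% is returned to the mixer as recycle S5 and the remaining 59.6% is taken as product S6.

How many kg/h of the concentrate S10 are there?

816.8 kg/h

Overall KOH balance (none leaves overhead): KOH in fresh feed = KOH in product, i.e. 1160×0.175 = (1−0.404)·S10·0.417.
S10 = 203/(0.417×0.596) = 816.8 kg/h.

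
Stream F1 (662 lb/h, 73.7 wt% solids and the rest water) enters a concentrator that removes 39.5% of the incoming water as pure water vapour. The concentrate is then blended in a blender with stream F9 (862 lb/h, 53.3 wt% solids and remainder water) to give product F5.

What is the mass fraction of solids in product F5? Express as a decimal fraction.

Vapour removed = 0.395×0.263×662 = 68.772 lb/h; concentrate = 593.23 lb/h.
solids reaching the mixer = 487.89 (from concentrate) + 862×0.533 = 947.34 lb/h.
Product flow = 593.23 + 862 = 1455.2 lb/h; solids fraction = 0.6510.

0.6510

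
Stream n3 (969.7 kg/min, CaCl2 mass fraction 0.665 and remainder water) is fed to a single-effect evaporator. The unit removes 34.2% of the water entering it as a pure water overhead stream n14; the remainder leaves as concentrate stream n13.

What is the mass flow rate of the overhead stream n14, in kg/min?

water entering = 969.7×0.335 = 324.85 kg/min; overhead removed = 0.342×324.85 = 111.1 kg/min.

111.1 kg/min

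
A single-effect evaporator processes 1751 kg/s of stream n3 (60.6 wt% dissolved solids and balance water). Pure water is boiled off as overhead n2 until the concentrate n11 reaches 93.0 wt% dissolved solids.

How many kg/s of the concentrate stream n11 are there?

dissolved solids is conserved: 1751×0.606 = 1061.1 kg/s all reports to the concentrate.
Concentrate = 1061.1/(target fraction) = 1141 kg/s.

1141 kg/s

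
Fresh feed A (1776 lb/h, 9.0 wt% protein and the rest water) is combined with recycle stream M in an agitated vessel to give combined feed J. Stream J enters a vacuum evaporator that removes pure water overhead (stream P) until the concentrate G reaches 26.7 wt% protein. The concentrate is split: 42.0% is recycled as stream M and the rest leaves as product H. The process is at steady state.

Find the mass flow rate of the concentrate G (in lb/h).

Overall protein balance (none leaves overhead): protein in fresh feed = protein in product, i.e. 1776×0.090 = (1−0.420)·G·0.267.
G = 159.84/(0.267×0.580) = 1032.2 lb/h.

1032 lb/h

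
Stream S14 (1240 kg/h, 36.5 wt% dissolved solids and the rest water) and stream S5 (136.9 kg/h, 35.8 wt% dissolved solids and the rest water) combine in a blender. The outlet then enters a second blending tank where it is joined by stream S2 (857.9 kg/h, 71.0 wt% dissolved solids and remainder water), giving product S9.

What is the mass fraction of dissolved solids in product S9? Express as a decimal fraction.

0.497

Overall, product flow = 2234.8 kg/h.
dissolved solids in = 1240×0.365 + 136.9×0.358 + 857.9×0.710 = 1110.7 kg/h.
dissolved solids fraction in S9 = 0.497.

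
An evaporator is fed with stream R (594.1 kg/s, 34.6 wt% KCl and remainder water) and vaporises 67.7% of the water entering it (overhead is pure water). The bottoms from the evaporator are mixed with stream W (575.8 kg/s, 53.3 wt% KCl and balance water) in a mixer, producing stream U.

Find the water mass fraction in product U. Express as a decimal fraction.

Vapour removed = 0.677×0.654×594.1 = 263.04 kg/s; concentrate = 331.06 kg/s.
water reaching the mixer = 125.5 (from concentrate) + 575.8×0.467 = 394.4 kg/s.
Product flow = 331.06 + 575.8 = 906.86 kg/s; water fraction = 0.4349.

0.4349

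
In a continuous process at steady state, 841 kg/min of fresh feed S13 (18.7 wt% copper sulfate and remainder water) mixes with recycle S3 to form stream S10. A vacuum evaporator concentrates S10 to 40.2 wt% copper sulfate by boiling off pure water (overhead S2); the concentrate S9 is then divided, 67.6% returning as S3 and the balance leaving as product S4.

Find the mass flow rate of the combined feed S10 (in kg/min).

1657 kg/min

Overall copper sulfate balance (none leaves overhead): copper sulfate in fresh feed = copper sulfate in product, i.e. 841×0.187 = (1−0.676)·S9·0.402.
S9 = 157.27/(0.402×0.324) = 1207.4 kg/min.
Recycle S3 = 0.676×1207.4 = 816.23 kg/min.
Combined feed S10 = 841 + 816.23 = 1657.2 kg/min.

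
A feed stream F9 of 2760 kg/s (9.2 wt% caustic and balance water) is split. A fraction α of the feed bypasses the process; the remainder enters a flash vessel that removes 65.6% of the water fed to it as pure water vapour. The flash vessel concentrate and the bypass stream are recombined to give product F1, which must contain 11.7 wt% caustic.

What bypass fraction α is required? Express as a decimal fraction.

All 2760×0.092 = 253.92 kg/s of caustic reaches F1, so F1 = 253.92/0.117 = 2170.3 kg/s and vapour = 589.74 kg/s.
The evaporator receives (1−α)·2760 of feed at 0.908 water and removes 0.656 of that water:
0.656×0.908×(1−α)×2760 = 589.74
(1−α) = 589.74/1644 = 0.3587;  α = 0.6413.

0.641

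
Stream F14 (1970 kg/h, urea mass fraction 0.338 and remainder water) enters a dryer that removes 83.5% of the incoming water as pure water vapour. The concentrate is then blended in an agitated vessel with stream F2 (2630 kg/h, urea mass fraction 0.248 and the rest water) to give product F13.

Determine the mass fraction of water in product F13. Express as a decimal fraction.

Vapour removed = 0.835×0.662×1970 = 1089 kg/h; concentrate = 881.04 kg/h.
water reaching the mixer = 215.18 (from concentrate) + 2630×0.752 = 2192.9 kg/h.
Product flow = 881.04 + 2630 = 3511 kg/h; water fraction = 0.625.

0.625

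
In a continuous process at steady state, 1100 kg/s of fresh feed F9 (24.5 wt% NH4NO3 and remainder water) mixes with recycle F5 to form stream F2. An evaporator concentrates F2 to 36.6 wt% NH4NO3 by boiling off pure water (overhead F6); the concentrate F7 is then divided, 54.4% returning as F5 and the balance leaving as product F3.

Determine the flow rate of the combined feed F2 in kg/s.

1978 kg/s

Overall NH4NO3 balance (none leaves overhead): NH4NO3 in fresh feed = NH4NO3 in product, i.e. 1100×0.245 = (1−0.544)·F7·0.366.
F7 = 269.5/(0.366×0.456) = 1614.8 kg/s.
Recycle F5 = 0.544×1614.8 = 878.44 kg/s.
Combined feed F2 = 1100 + 878.44 = 1978.4 kg/s.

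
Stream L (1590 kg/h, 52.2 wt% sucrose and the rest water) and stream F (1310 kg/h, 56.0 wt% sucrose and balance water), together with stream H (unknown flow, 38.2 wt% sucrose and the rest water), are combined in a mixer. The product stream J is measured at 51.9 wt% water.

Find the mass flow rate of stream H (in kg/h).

Let H be the unknown flow. Total out = 2900 + H.
water balance: 1336.4 + 0.618·H = 0.519·(2900 + H)
(0.618 − 0.519)·H = 0.519×2900 − 1336.4 = 168.68
H = 168.68 / 0.099 = 1703.8 kg/h

1704 kg/h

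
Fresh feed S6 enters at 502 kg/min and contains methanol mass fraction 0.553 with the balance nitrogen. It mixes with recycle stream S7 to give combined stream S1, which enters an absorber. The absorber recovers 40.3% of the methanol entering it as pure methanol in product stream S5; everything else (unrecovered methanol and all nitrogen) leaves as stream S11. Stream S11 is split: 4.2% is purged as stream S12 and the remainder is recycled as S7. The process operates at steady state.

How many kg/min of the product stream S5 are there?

methanol in S1: m_A = 502×0.553 + (1−0.042)·(1−0.403)·m_A, so m_A = 277.61/0.4281 = 648.5 kg/min.
Product S5 = 0.403×648.5 = 261.35 kg/min.

261.3 kg/min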